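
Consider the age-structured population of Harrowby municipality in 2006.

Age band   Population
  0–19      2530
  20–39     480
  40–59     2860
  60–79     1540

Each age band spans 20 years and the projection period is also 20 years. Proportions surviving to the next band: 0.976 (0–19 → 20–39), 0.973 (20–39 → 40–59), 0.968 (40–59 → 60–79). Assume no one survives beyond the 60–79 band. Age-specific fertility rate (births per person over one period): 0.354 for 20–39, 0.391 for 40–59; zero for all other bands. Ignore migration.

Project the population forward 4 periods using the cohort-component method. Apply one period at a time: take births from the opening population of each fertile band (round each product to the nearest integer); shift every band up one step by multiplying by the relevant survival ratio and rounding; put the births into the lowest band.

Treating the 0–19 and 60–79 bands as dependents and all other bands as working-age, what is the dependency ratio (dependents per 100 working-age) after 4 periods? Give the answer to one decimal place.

Call the bands 1 to 4, youngest first.
[period 1]
Births: 480 × 0.354 = 170  |  2860 × 0.391 = 1118 → 1288
Band 2: 2530 × 0.976 = 2469
Band 3: 480 × 0.973 = 467
Band 4: 2860 × 0.968 = 2768
Giving 1288 / 2469 / 467 / 2768.
[period 2]
Births: 2469 × 0.354 = 874  |  467 × 0.391 = 183 → 1057
Band 2: 1288 × 0.976 = 1257
Band 3: 2469 × 0.973 = 2402
Band 4: 467 × 0.968 = 452
Giving 1057 / 1257 / 2402 / 452.
[period 3]
Births: 1257 × 0.354 = 445  |  2402 × 0.391 = 939 → 1384
Band 2: 1057 × 0.976 = 1032
Band 3: 1257 × 0.973 = 1223
Band 4: 2402 × 0.968 = 2325
Giving 1384 / 1032 / 1223 / 2325.
[period 4]
Births: 1032 × 0.354 = 365  |  1223 × 0.391 = 478 → 843
Band 2: 1384 × 0.976 = 1351
Band 3: 1032 × 0.973 = 1004
Band 4: 1223 × 0.968 = 1184
Giving 843 / 1351 / 1004 / 1184.
Dependents (band 0–19 + band 60–79) = 843 + 1184 = 2027; working-age = 2355; ratio = 2027/2355 × 100 = 86.1

86.1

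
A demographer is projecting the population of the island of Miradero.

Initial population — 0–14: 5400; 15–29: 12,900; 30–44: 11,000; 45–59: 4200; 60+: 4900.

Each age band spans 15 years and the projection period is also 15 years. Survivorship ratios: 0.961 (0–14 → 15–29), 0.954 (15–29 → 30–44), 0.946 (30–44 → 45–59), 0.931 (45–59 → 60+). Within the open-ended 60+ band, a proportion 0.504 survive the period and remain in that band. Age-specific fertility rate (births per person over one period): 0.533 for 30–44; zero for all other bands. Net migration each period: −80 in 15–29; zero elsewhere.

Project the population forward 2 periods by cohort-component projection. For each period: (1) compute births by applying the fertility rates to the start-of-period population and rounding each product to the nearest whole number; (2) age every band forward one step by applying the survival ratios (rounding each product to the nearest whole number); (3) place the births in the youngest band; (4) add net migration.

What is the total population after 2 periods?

Let band 1 be 0–14 through band 5 = 60+.
Period 1:
Births: 11000 * 0.533 = 5863
Band 2: 5400 * 0.961 = 5189
Band 3: 12900 * 0.954 = 12307
Band 4: 11000 * 0.946 = 10406
Band 5: 4200 * 0.931 + 4900 * 0.504 = 3910 + 2470 = 6380
Net migration: Band 2 − 80 → 5109
→ [5863, 5109, 12307, 10406, 6380]
Period 2:
Births: 12307 * 0.533 = 6560
Band 2: 5863 * 0.961 = 5634
Band 3: 5109 * 0.954 = 4874
Band 4: 12307 * 0.946 = 11642
Band 5: 10406 * 0.931 + 6380 * 0.504 = 9688 + 3216 = 12904
Net migration: Band 2 − 80 → 5554
→ [6560, 5554, 4874, 11642, 12904]
Total after period 2: 6560 + 5554 + 4874 + 11642 + 12904 = 41534

41534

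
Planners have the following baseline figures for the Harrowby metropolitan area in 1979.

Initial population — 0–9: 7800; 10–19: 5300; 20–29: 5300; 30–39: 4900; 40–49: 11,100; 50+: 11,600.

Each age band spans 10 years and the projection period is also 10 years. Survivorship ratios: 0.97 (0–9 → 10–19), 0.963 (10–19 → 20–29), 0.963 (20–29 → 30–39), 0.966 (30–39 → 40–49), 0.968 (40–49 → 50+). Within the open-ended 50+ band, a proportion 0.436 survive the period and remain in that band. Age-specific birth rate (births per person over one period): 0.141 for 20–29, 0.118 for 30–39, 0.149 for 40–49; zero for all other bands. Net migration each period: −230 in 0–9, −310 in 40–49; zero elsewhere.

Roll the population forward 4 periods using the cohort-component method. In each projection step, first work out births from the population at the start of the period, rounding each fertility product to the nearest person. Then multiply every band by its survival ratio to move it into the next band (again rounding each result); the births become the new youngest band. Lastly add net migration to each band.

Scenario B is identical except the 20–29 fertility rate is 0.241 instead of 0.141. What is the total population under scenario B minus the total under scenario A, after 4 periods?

Period 1:
Births: 5300 * 0.141 = 747  |  4900 * 0.118 = 578  |  11100 * 0.149 = 1654 ⇒ total 2979
10–19: 7800 * 0.97 = 7566
20–29: 5300 * 0.963 = 5104
30–39: 5300 * 0.963 = 5104
40–49: 4900 * 0.966 = 4733
50+: 11100 * 0.968 + 11600 * 0.436 = 10745 + 5058 = 15803
Net migration: 0–9 − 230 → 2749; 40–49 − 310 → 4423
→ [2749, 7566, 5104, 5104, 4423, 15803]
Period 2:
Births: 5104 * 0.141 = 720  |  5104 * 0.118 = 602  |  4423 * 0.149 = 659 ⇒ total 1981
10–19: 2749 * 0.97 = 2667
20–29: 7566 * 0.963 = 7286
30–39: 5104 * 0.963 = 4915
40–49: 5104 * 0.966 = 4930
50+: 4423 * 0.968 + 15803 * 0.436 = 4281 + 6890 = 11171
Net migration: 0–9 − 230 → 1751; 40–49 − 310 → 4620
→ [1751, 2667, 7286, 4915, 4620, 11171]
Period 3:
Births: 7286 * 0.141 = 1027  |  4915 * 0.118 = 580  |  4620 * 0.149 = 688 ⇒ total 2295
10–19: 1751 * 0.97 = 1698
20–29: 2667 * 0.963 = 2568
30–39: 7286 * 0.963 = 7016
40–49: 4915 * 0.966 = 4748
50+: 4620 * 0.968 + 11171 * 0.436 = 4472 + 4871 = 9343
Net migration: 0–9 − 230 → 2065; 40–49 − 310 → 4438
→ [2065, 1698, 2568, 7016, 4438, 9343]
Period 4:
Births: 2568 * 0.141 = 362  |  7016 * 0.118 = 828  |  4438 * 0.149 = 661 ⇒ total 1851
10–19: 2065 * 0.97 = 2003
20–29: 1698 * 0.963 = 1635
30–39: 2568 * 0.963 = 2473
40–49: 7016 * 0.966 = 6777
50+: 4438 * 0.968 + 9343 * 0.436 = 4296 + 4074 = 8370
Net migration: 0–9 − 230 → 1621; 40–49 − 310 → 6467
→ [1621, 2003, 1635, 2473, 6467, 8370]
Scenario A total after 4 periods: 22569
Scenario B projection —
Period 1:
Births: 5300 * 0.241 = 1277  |  4900 * 0.118 = 578  |  11100 * 0.149 = 1654 ⇒ total 3509
10–19: 7800 * 0.97 = 7566
20–29: 5300 * 0.963 = 5104
30–39: 5300 * 0.963 = 5104
40–49: 4900 * 0.966 = 4733
50+: 11100 * 0.968 + 11600 * 0.436 = 10745 + 5058 = 15803
Net migration: 0–9 − 230 → 3279; 40–49 − 310 → 4423
→ [3279, 7566, 5104, 5104, 4423, 15803]
Period 2:
Births: 5104 * 0.241 = 1230  |  5104 * 0.118 = 602  |  4423 * 0.149 = 659 ⇒ total 2491
10–19: 3279 * 0.97 = 3181
20–29: 7566 * 0.963 = 7286
30–39: 5104 * 0.963 = 4915
40–49: 5104 * 0.966 = 4930
50+: 4423 * 0.968 + 15803 * 0.436 = 4281 + 6890 = 11171
Net migration: 0–9 − 230 → 2261; 40–49 − 310 → 4620
→ [2261, 3181, 7286, 4915, 4620, 11171]
Period 3:
Births: 7286 * 0.241 = 1756  |  4915 * 0.118 = 580  |  4620 * 0.149 = 688 ⇒ total 3024
10–19: 2261 * 0.97 = 2193
20–29: 3181 * 0.963 = 3063
30–39: 7286 * 0.963 = 7016
40–49: 4915 * 0.966 = 4748
50+: 4620 * 0.968 + 11171 * 0.436 = 4472 + 4871 = 9343
Net migration: 0–9 − 230 → 2794; 40–49 − 310 → 4438
→ [2794, 2193, 3063, 7016, 4438, 9343]
Period 4:
Births: 3063 * 0.241 = 738  |  7016 * 0.118 = 828  |  4438 * 0.149 = 661 ⇒ total 2227
10–19: 2794 * 0.97 = 2710
20–29: 2193 * 0.963 = 2112
30–39: 3063 * 0.963 = 2950
40–49: 7016 * 0.966 = 6777
50+: 4438 * 0.968 + 9343 * 0.436 = 4296 + 4074 = 8370
Net migration: 0–9 − 230 → 1997; 40–49 − 310 → 6467
→ [1997, 2710, 2112, 2950, 6467, 8370]
Scenario B total after 4 periods: 24606
Difference B − A = 24606 − 22569 = 2037

2037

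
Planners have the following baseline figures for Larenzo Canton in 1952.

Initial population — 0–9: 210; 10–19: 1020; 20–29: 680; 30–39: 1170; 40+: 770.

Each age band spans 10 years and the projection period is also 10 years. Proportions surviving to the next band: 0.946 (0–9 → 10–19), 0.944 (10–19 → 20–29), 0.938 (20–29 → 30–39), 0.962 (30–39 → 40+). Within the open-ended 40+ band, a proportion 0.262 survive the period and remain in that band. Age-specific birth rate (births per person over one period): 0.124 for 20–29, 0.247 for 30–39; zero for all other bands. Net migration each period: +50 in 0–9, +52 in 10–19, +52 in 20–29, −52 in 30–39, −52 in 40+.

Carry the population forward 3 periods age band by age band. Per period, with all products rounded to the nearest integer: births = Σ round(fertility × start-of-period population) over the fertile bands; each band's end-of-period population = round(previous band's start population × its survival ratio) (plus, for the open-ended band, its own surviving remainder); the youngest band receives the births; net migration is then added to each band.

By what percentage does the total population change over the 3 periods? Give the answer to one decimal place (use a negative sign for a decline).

Period 1.
Births: 680 * 0.124 = 84, 1170 * 0.247 = 289 → 373
10–19: 210 * 0.946 = 199
20–29: 1020 * 0.944 = 963
30–39: 680 * 0.938 = 638
40+: 1170 * 0.962 + 770 * 0.262 = 1126 + 202 = 1328
Net migration: 0–9 + 50 → 423; 10–19 + 52 → 251; 20–29 + 52 → 1015; 30–39 − 52 → 586; 40+ − 52 → 1276
→ [423, 251, 1015, 586, 1276]
Period 2.
Births: 1015 * 0.124 = 126, 586 * 0.247 = 145 → 271
10–19: 423 * 0.946 = 400
20–29: 251 * 0.944 = 237
30–39: 1015 * 0.938 = 952
40+: 586 * 0.962 + 1276 * 0.262 = 564 + 334 = 898
Net migration: 0–9 + 50 → 321; 10–19 + 52 → 452; 20–29 + 52 → 289; 30–39 − 52 → 900; 40+ − 52 → 846
→ [321, 452, 289, 900, 846]
Period 3.
Births: 289 * 0.124 = 36, 900 * 0.247 = 222 → 258
10–19: 321 * 0.946 = 304
20–29: 452 * 0.944 = 427
30–39: 289 * 0.938 = 271
40+: 900 * 0.962 + 846 * 0.262 = 866 + 222 = 1088
Net migration: 0–9 + 50 → 308; 10–19 + 52 → 356; 20–29 + 52 → 479; 30–39 − 52 → 219; 40+ − 52 → 1036
→ [308, 356, 479, 219, 1036]
Total: 3850 → 2398; change = -1452; percentage change = -37.7%

-37.7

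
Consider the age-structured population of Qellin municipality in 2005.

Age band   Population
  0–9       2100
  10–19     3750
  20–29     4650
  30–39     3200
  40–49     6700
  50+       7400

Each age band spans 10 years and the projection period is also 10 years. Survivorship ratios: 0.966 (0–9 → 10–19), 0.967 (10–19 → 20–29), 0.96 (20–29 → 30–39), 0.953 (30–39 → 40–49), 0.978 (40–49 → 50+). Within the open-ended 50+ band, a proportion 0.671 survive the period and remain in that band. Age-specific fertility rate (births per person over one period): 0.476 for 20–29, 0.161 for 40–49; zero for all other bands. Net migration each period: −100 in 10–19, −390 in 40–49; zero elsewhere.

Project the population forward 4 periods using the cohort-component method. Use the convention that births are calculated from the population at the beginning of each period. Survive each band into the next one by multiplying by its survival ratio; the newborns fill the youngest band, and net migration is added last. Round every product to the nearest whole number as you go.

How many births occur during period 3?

1510

Period 1.
Births: 4650 * 0.476 = 2213, 6700 * 0.161 = 1079 ⇒ total 3292
10–19: 2100 * 0.966 = 2029
20–29: 3750 * 0.967 = 3626
30–39: 4650 * 0.96 = 4464
40–49: 3200 * 0.953 = 3050
50+: 6700 * 0.978 + 7400 * 0.671 = 6553 + 4965 = 11518
Net migration: 10–19 − 100 → 1929; 40–49 − 390 → 2660
Population now: 0–9=3292, 10–19=1929, 20–29=3626, 30–39=4464, 40–49=2660, 50+=11518
Period 2.
Births: 3626 * 0.476 = 1726, 2660 * 0.161 = 428 ⇒ total 2154
10–19: 3292 * 0.966 = 3180
20–29: 1929 * 0.967 = 1865
30–39: 3626 * 0.96 = 3481
40–49: 4464 * 0.953 = 4254
50+: 2660 * 0.978 + 11518 * 0.671 = 2601 + 7729 = 10330
Net migration: 10–19 − 100 → 3080; 40–49 − 390 → 3864
Population now: 0–9=2154, 10–19=3080, 20–29=1865, 30–39=3481, 40–49=3864, 50+=10330
Period 3.
Births: 1865 * 0.476 = 888, 3864 * 0.161 = 622 ⇒ total 1510
10–19: 2154 * 0.966 = 2081
20–29: 3080 * 0.967 = 2978
30–39: 1865 * 0.96 = 1790
40–49: 3481 * 0.953 = 3317
50+: 3864 * 0.978 + 10330 * 0.671 = 3779 + 6931 = 10710
Net migration: 10–19 − 100 → 1981; 40–49 − 390 → 2927
Population now: 0–9=1510, 10–19=1981, 20–29=2978, 30–39=1790, 40–49=2927, 50+=10710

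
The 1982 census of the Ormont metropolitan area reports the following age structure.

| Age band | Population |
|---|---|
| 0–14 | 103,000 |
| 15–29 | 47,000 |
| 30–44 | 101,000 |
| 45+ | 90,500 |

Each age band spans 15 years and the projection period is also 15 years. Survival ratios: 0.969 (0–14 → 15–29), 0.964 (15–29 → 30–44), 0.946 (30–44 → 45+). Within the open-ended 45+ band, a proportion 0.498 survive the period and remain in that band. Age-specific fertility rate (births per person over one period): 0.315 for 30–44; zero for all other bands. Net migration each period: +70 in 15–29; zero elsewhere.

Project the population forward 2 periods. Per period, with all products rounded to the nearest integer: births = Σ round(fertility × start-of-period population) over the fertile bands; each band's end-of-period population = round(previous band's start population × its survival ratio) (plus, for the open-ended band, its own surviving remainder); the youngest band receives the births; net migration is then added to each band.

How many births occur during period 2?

14272

Period 1.
Births: 101000 × 0.315 = 31815
15–29: 103000 × 0.969 = 99807
30–44: 47000 × 0.964 = 45308
45+: 101000 × 0.946 + 90500 × 0.498 = 95546 + 45069 = 140615
Net migration: 15–29 + 70 → 99877
Population now: 0–14=31815, 15–29=99877, 30–44=45308, 45+=140615
Period 2.
Births: 45308 × 0.315 = 14272
15–29: 31815 × 0.969 = 30829
30–44: 99877 × 0.964 = 96281
45+: 45308 × 0.946 + 140615 × 0.498 = 42861 + 70026 = 112887
Net migration: 15–29 + 70 → 30899
Population now: 0–14=14272, 15–29=30899, 30–44=96281, 45+=112887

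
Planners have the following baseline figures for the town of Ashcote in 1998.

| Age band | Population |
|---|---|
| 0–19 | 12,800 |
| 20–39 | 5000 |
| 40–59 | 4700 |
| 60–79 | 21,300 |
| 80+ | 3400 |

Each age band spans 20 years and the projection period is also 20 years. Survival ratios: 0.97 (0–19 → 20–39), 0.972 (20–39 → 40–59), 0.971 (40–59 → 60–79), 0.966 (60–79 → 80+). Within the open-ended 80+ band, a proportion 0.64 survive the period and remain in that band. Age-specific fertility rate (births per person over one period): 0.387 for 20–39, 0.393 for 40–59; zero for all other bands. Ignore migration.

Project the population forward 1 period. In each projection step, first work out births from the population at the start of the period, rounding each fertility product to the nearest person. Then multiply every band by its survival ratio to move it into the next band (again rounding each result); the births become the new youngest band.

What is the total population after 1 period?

Numbering the bands 1..5 from youngest to oldest:
Period 1.
Births: 5000 × 0.387 = 1935 ; 4700 × 0.393 = 1847 — total 3782
Band 2: 12800 × 0.97 = 12416
Band 3: 5000 × 0.972 = 4860
Band 4: 4700 × 0.971 = 4564
Band 5: 21300 × 0.966 + 3400 × 0.64 = 20576 + 2176 = 22752
Population now: 0–19=3782, 20–39=12416, 40–59=4860, 60–79=4564, 80+=22752
Total after period 1: 3782 + 12416 + 4860 + 4564 + 22752 = 48374

48374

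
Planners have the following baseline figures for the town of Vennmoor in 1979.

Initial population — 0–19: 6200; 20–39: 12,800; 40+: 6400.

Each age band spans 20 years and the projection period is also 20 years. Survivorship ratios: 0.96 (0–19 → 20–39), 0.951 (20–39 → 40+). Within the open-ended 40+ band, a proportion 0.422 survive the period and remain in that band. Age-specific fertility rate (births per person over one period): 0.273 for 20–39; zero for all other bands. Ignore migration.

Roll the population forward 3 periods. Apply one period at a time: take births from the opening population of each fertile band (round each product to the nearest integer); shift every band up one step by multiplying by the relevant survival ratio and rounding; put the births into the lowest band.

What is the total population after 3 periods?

10703

Let band 1 be 0–19 through band 3 = 40+.
After projecting period 1:
Births: 12800 × 0.273 = 3494
Band 2: 6200 × 0.96 = 5952
Band 3: 12800 × 0.951 + 6400 × 0.422 = 12173 + 2701 = 14874
End of period: [3494, 5952, 14874]
After projecting period 2:
Births: 5952 × 0.273 = 1625
Band 2: 3494 × 0.96 = 3354
Band 3: 5952 × 0.951 + 14874 × 0.422 = 5660 + 6277 = 11937
End of period: [1625, 3354, 11937]
After projecting period 3:
Births: 3354 × 0.273 = 916
Band 2: 1625 × 0.96 = 1560
Band 3: 3354 × 0.951 + 11937 × 0.422 = 3190 + 5037 = 8227
End of period: [916, 1560, 8227]
Total after period 3: 916 + 1560 + 8227 = 10703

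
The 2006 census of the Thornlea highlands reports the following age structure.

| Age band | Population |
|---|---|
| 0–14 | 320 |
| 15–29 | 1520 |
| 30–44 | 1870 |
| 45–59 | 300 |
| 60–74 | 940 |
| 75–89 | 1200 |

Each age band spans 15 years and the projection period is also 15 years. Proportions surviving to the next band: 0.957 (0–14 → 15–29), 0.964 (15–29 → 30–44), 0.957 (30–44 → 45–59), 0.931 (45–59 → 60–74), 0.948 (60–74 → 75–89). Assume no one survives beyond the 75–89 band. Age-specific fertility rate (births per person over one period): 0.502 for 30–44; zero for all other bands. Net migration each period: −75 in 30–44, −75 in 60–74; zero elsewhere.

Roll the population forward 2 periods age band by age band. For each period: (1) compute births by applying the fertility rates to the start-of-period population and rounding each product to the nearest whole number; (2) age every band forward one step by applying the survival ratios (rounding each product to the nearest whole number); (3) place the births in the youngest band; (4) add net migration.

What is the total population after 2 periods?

4931

Let group 1 be 0–14 through group 6 = 75–89.
After projecting period 1:
Births: 1870 × 0.502 = 939
Group 2: 320 × 0.957 = 306
Group 3: 1520 × 0.964 = 1465
Group 4: 1870 × 0.957 = 1790
Group 5: 300 × 0.931 = 279
Group 6: 940 × 0.948 = 891
Net migration: Group 3 − 75 → 1390; Group 5 − 75 → 204
Population now: 0–14=939, 15–29=306, 30–44=1390, 45–59=1790, 60–74=204, 75–89=891
After projecting period 2:
Births: 1390 × 0.502 = 698
Group 2: 939 × 0.957 = 899
Group 3: 306 × 0.964 = 295
Group 4: 1390 × 0.957 = 1330
Group 5: 1790 × 0.931 = 1666
Group 6: 204 × 0.948 = 193
Net migration: Group 3 − 75 → 220; Group 5 − 75 → 1591
Population now: 0–14=698, 15–29=899, 30–44=220, 45–59=1330, 60–74=1591, 75–89=193
Total after period 2: 698 + 899 + 220 + 1330 + 1591 + 193 = 4931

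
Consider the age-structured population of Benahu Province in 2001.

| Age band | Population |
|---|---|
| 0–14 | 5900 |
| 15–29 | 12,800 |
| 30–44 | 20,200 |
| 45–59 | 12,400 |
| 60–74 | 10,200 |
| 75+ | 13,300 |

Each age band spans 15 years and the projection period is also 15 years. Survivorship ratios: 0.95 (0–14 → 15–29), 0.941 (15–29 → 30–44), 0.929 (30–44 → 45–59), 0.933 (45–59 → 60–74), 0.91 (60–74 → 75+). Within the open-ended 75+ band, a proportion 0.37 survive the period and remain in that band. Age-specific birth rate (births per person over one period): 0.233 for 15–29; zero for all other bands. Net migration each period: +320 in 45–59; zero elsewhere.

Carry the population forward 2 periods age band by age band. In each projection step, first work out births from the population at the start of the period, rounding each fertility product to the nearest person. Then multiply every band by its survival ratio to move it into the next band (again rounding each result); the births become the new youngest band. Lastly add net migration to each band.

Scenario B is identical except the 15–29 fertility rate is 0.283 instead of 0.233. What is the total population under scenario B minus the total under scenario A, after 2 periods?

Call the groups 1 to 6, youngest first.
[period 1]
Births: 12800 × 0.233 = 2982
Group 2: 5900 × 0.95 = 5605
Group 3: 12800 × 0.941 = 12045
Group 4: 20200 × 0.929 = 18766
Group 5: 12400 × 0.933 = 11569
Group 6: 10200 × 0.91 + 13300 × 0.37 = 9282 + 4921 = 14203
Net migration: Group 4 + 320 → 19086
End of period: [2982, 5605, 12045, 19086, 11569, 14203]
[period 2]
Births: 5605 × 0.233 = 1306
Group 2: 2982 × 0.95 = 2833
Group 3: 5605 × 0.941 = 5274
Group 4: 12045 × 0.929 = 11190
Group 5: 19086 × 0.933 = 17807
Group 6: 11569 × 0.91 + 14203 × 0.37 = 10528 + 5255 = 15783
Net migration: Group 4 + 320 → 11510
End of period: [1306, 2833, 5274, 11510, 17807, 15783]
Scenario A total after 2 periods: 54513
Scenario B projection —
[period 1]
Births: 12800 × 0.283 = 3622
Group 2: 5900 × 0.95 = 5605
Group 3: 12800 × 0.941 = 12045
Group 4: 20200 × 0.929 = 18766
Group 5: 12400 × 0.933 = 11569
Group 6: 10200 × 0.91 + 13300 × 0.37 = 9282 + 4921 = 14203
Net migration: Group 4 + 320 → 19086
End of period: [3622, 5605, 12045, 19086, 11569, 14203]
[period 2]
Births: 5605 × 0.283 = 1586
Group 2: 3622 × 0.95 = 3441
Group 3: 5605 × 0.941 = 5274
Group 4: 12045 × 0.929 = 11190
Group 5: 19086 × 0.933 = 17807
Group 6: 11569 × 0.91 + 14203 × 0.37 = 10528 + 5255 = 15783
Net migration: Group 4 + 320 → 11510
End of period: [1586, 3441, 5274, 11510, 17807, 15783]
Scenario B total after 2 periods: 55401
Difference B − A = 55401 − 54513 = 888

888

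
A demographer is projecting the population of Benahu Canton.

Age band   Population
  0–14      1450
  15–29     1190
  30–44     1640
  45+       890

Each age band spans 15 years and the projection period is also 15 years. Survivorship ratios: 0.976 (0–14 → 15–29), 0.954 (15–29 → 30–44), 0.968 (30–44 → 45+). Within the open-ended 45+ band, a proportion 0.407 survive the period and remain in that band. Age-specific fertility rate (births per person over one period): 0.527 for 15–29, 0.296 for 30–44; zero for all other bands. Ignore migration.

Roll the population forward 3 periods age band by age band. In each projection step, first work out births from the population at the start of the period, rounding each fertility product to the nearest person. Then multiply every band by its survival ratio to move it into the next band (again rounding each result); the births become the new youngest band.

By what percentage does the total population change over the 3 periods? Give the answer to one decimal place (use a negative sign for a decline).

-0.6

(Bands numbered youngest = 1 to oldest = 4.)
After projecting period 1:
Births: 1190 × 0.527 = 627, 1640 × 0.296 = 485 — total 1112
Band 2: 1450 × 0.976 = 1415
Band 3: 1190 × 0.954 = 1135
Band 4: 1640 × 0.968 + 890 × 0.407 = 1588 + 362 = 1950
Population now: 0–14=1112, 15–29=1415, 30–44=1135, 45+=1950
After projecting period 2:
Births: 1415 × 0.527 = 746, 1135 × 0.296 = 336 — total 1082
Band 2: 1112 × 0.976 = 1085
Band 3: 1415 × 0.954 = 1350
Band 4: 1135 × 0.968 + 1950 × 0.407 = 1099 + 794 = 1893
Population now: 0–14=1082, 15–29=1085, 30–44=1350, 45+=1893
After projecting period 3:
Births: 1085 × 0.527 = 572, 1350 × 0.296 = 400 — total 972
Band 2: 1082 × 0.976 = 1056
Band 3: 1085 × 0.954 = 1035
Band 4: 1350 × 0.968 + 1893 × 0.407 = 1307 + 770 = 2077
Population now: 0–14=972, 15–29=1056, 30–44=1035, 45+=2077
Total: 5170 → 5140; change = -30; percentage change = -0.6%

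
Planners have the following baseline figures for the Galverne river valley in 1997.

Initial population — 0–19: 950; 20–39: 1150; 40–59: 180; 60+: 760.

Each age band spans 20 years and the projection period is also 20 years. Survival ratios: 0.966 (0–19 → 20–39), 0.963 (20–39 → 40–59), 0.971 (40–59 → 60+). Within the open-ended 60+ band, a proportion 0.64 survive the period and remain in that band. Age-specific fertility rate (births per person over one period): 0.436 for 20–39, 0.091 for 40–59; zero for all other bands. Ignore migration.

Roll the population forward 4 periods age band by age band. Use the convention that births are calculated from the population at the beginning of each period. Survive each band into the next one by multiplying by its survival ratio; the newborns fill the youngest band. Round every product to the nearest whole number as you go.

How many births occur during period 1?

517

Period 1:
Births: 1150 × 0.436 = 501 ; 180 × 0.091 = 16 → 517
20–39: 950 × 0.966 = 918
40–59: 1150 × 0.963 = 1107
60+: 180 × 0.971 + 760 × 0.64 = 175 + 486 = 661
→ [517, 918, 1107, 661]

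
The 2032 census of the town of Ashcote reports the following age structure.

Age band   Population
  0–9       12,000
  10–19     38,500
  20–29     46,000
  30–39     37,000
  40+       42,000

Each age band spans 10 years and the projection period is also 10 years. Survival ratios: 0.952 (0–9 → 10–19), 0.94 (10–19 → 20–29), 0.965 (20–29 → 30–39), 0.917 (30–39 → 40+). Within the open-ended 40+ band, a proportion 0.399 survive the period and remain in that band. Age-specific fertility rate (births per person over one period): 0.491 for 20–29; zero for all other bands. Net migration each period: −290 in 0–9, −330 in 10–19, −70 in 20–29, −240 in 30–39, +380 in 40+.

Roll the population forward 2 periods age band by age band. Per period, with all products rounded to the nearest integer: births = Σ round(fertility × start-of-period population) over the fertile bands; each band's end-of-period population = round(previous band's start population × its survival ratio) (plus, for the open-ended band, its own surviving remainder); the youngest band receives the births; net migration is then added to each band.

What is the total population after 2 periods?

Period 1:
Births: 46000 × 0.491 = 22586
10–19: 12000 × 0.952 = 11424
20–29: 38500 × 0.94 = 36190
30–39: 46000 × 0.965 = 44390
40+: 37000 × 0.917 + 42000 × 0.399 = 33929 + 16758 = 50687
Net migration: 0–9 − 290 → 22296; 10–19 − 330 → 11094; 20–29 − 70 → 36120; 30–39 − 240 → 44150; 40+ + 380 → 51067
Giving 22296 / 11094 / 36120 / 44150 / 51067.
Period 2:
Births: 36120 × 0.491 = 17735
10–19: 22296 × 0.952 = 21226
20–29: 11094 × 0.94 = 10428
30–39: 36120 × 0.965 = 34856
40+: 44150 × 0.917 + 51067 × 0.399 = 40486 + 20376 = 60862
Net migration: 0–9 − 290 → 17445; 10–19 − 330 → 20896; 20–29 − 70 → 10358; 30–39 − 240 → 34616; 40+ + 380 → 61242
Giving 17445 / 20896 / 10358 / 34616 / 61242.
Total after period 2: 17445 + 20896 + 10358 + 34616 + 61242 = 144557

144557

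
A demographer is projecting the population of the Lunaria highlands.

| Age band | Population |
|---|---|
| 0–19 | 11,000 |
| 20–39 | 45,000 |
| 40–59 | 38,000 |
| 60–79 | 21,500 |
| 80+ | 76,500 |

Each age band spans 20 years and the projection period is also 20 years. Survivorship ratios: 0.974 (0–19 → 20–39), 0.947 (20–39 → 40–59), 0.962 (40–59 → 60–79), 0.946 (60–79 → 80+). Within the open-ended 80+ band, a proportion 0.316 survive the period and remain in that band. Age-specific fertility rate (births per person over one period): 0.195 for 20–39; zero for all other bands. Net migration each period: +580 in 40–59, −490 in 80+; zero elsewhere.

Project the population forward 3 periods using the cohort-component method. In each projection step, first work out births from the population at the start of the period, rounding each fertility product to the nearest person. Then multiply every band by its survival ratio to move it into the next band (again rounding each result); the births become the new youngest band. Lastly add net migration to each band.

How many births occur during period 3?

Let group 1 be 0–19 through group 5 = 80+.
[period 1]
Births: 45000 × 0.195 = 8775
Group 2: 11000 × 0.974 = 10714
Group 3: 45000 × 0.947 = 42615
Group 4: 38000 × 0.962 = 36556
Group 5: 21500 × 0.946 + 76500 × 0.316 = 20339 + 24174 = 44513
Net migration: Group 3 + 580 → 43195; Group 5 − 490 → 44023
→ [8775, 10714, 43195, 36556, 44023]
[period 2]
Births: 10714 × 0.195 = 2089
Group 2: 8775 × 0.974 = 8547
Group 3: 10714 × 0.947 = 10146
Group 4: 43195 × 0.962 = 41554
Group 5: 36556 × 0.946 + 44023 × 0.316 = 34582 + 13911 = 48493
Net migration: Group 3 + 580 → 10726; Group 5 − 490 → 48003
→ [2089, 8547, 10726, 41554, 48003]
[period 3]
Births: 8547 × 0.195 = 1667
Group 2: 2089 × 0.974 = 2035
Group 3: 8547 × 0.947 = 8094
Group 4: 10726 × 0.962 = 10318
Group 5: 41554 × 0.946 + 48003 × 0.316 = 39310 + 15169 = 54479
Net migration: Group 3 + 580 → 8674; Group 5 − 490 → 53989
→ [1667, 2035, 8674, 10318, 53989]

1667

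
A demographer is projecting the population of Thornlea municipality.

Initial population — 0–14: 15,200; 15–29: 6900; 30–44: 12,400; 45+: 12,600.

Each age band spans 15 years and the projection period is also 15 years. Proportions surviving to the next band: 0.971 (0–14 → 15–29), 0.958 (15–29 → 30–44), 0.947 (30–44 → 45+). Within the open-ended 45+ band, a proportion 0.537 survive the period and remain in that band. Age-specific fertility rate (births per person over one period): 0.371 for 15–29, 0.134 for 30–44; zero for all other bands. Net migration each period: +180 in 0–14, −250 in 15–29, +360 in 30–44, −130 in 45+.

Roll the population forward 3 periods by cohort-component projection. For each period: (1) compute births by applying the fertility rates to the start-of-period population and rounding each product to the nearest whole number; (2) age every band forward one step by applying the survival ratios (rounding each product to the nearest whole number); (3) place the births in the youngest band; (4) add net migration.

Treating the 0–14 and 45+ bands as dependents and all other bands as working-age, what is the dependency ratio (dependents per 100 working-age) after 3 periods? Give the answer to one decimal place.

Let band 1 be 0–14 through band 4 = 45+.
[period 1]
Births: 6900 × 0.371 = 2560  |  12400 × 0.134 = 1662 → 4222
Band 2: 15200 × 0.971 = 14759
Band 3: 6900 × 0.958 = 6610
Band 4: 12400 × 0.947 + 12600 × 0.537 = 11743 + 6766 = 18509
Net migration: Band 1 + 180 → 4402; Band 2 − 250 → 14509; Band 3 + 360 → 6970; Band 4 − 130 → 18379
Population now: 0–14=4402, 15–29=14509, 30–44=6970, 45+=18379
[period 2]
Births: 14509 × 0.371 = 5383  |  6970 × 0.134 = 934 → 6317
Band 2: 4402 × 0.971 = 4274
Band 3: 14509 × 0.958 = 13900
Band 4: 6970 × 0.947 + 18379 × 0.537 = 6601 + 9870 = 16471
Net migration: Band 1 + 180 → 6497; Band 2 − 250 → 4024; Band 3 + 360 → 14260; Band 4 − 130 → 16341
Population now: 0–14=6497, 15–29=4024, 30–44=14260, 45+=16341
[period 3]
Births: 4024 × 0.371 = 1493  |  14260 × 0.134 = 1911 → 3404
Band 2: 6497 × 0.971 = 6309
Band 3: 4024 × 0.958 = 3855
Band 4: 14260 × 0.947 + 16341 × 0.537 = 13504 + 8775 = 22279
Net migration: Band 1 + 180 → 3584; Band 2 − 250 → 6059; Band 3 + 360 → 4215; Band 4 − 130 → 22149
Population now: 0–14=3584, 15–29=6059, 30–44=4215, 45+=22149
Dependents (band 0–14 + band 45+) = 3584 + 22149 = 25733; working-age = 10274; ratio = 25733/10274 × 100 = 250.5

250.5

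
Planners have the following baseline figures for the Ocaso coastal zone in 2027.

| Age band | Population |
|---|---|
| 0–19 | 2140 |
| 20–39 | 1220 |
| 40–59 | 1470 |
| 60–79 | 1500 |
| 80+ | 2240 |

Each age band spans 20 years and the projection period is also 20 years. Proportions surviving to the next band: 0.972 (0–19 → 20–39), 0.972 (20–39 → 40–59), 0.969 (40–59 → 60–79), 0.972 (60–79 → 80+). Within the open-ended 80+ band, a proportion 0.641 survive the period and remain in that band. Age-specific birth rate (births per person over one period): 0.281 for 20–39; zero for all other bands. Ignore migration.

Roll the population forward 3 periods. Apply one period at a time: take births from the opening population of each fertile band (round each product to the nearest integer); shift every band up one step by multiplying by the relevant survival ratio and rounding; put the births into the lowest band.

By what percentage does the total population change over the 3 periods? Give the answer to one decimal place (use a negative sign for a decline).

-28.4

Numbering the groups 1..5 from youngest to oldest:
[period 1]
Births: 1220 × 0.281 = 343
Group 2: 2140 × 0.972 = 2080
Group 3: 1220 × 0.972 = 1186
Group 4: 1470 × 0.969 = 1424
Group 5: 1500 × 0.972 + 2240 × 0.641 = 1458 + 1436 = 2894
End of period: [343, 2080, 1186, 1424, 2894]
[period 2]
Births: 2080 × 0.281 = 584
Group 2: 343 × 0.972 = 333
Group 3: 2080 × 0.972 = 2022
Group 4: 1186 × 0.969 = 1149
Group 5: 1424 × 0.972 + 2894 × 0.641 = 1384 + 1855 = 3239
End of period: [584, 333, 2022, 1149, 3239]
[period 3]
Births: 333 × 0.281 = 94
Group 2: 584 × 0.972 = 568
Group 3: 333 × 0.972 = 324
Group 4: 2022 × 0.969 = 1959
Group 5: 1149 × 0.972 + 3239 × 0.641 = 1117 + 2076 = 3193
End of period: [94, 568, 324, 1959, 3193]
Total: 8570 → 6138; change = -2432; percentage change = -28.4%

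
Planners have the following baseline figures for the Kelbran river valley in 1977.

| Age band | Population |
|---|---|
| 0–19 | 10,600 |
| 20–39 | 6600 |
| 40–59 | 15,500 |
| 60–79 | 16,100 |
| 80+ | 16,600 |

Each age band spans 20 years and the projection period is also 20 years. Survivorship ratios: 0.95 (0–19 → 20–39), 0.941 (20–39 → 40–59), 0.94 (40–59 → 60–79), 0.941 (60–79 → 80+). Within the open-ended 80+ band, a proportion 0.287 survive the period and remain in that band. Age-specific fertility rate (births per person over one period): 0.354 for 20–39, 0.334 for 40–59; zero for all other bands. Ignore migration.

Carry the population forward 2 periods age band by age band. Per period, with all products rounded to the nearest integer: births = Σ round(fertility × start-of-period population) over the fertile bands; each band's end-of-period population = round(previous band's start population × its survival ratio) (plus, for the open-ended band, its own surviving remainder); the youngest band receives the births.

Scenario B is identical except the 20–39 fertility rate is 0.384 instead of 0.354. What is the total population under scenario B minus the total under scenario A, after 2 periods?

490

(Groups numbered youngest = 1 to oldest = 5.)
[period 1]
Births: 6600 × 0.354 = 2336 ; 15500 × 0.334 = 5177 ⇒ total 7513
Group 2: 10600 × 0.95 = 10070
Group 3: 6600 × 0.941 = 6211
Group 4: 15500 × 0.94 = 14570
Group 5: 16100 × 0.941 + 16600 × 0.287 = 15150 + 4764 = 19914
→ [7513, 10070, 6211, 14570, 19914]
[period 2]
Births: 10070 × 0.354 = 3565 ; 6211 × 0.334 = 2074 ⇒ total 5639
Group 2: 7513 × 0.95 = 7137
Group 3: 10070 × 0.941 = 9476
Group 4: 6211 × 0.94 = 5838
Group 5: 14570 × 0.941 + 19914 × 0.287 = 13710 + 5715 = 19425
→ [5639, 7137, 9476, 5838, 19425]
Scenario A total after 2 periods: 47515
Scenario B projection —
[period 1]
Births: 6600 × 0.384 = 2534 ; 15500 × 0.334 = 5177 ⇒ total 7711
Group 2: 10600 × 0.95 = 10070
Group 3: 6600 × 0.941 = 6211
Group 4: 15500 × 0.94 = 14570
Group 5: 16100 × 0.941 + 16600 × 0.287 = 15150 + 4764 = 19914
→ [7711, 10070, 6211, 14570, 19914]
[period 2]
Births: 10070 × 0.384 = 3867 ; 6211 × 0.334 = 2074 ⇒ total 5941
Group 2: 7711 × 0.95 = 7325
Group 3: 10070 × 0.941 = 9476
Group 4: 6211 × 0.94 = 5838
Group 5: 14570 × 0.941 + 19914 × 0.287 = 13710 + 5715 = 19425
→ [5941, 7325, 9476, 5838, 19425]
Scenario B total after 2 periods: 48005
Difference B − A = 48005 − 47515 = 490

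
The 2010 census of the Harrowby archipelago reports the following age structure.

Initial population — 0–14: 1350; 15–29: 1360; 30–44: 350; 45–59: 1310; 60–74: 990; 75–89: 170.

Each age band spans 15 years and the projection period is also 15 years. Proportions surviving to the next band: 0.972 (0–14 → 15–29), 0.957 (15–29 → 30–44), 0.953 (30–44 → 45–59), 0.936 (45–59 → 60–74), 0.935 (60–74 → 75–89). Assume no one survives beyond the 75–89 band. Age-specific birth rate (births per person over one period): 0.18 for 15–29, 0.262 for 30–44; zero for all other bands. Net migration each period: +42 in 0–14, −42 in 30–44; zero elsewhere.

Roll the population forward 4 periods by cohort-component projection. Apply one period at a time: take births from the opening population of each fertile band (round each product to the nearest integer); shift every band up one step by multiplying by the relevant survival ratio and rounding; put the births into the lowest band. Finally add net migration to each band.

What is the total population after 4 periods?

3596

— Period 1 —
Births: 1360 × 0.18 = 245, 350 × 0.262 = 92 → total 337
15–29: 1350 × 0.972 = 1312
30–44: 1360 × 0.957 = 1302
45–59: 350 × 0.953 = 334
60–74: 1310 × 0.936 = 1226
75–89: 990 × 0.935 = 926
Net migration: 0–14 + 42 → 379; 30–44 − 42 → 1260
End of period: [379, 1312, 1260, 334, 1226, 926]
— Period 2 —
Births: 1312 × 0.18 = 236, 1260 × 0.262 = 330 → total 566
15–29: 379 × 0.972 = 368
30–44: 1312 × 0.957 = 1256
45–59: 1260 × 0.953 = 1201
60–74: 334 × 0.936 = 313
75–89: 1226 × 0.935 = 1146
Net migration: 0–14 + 42 → 608; 30–44 − 42 → 1214
End of period: [608, 368, 1214, 1201, 313, 1146]
— Period 3 —
Births: 368 × 0.18 = 66, 1214 × 0.262 = 318 → total 384
15–29: 608 × 0.972 = 591
30–44: 368 × 0.957 = 352
45–59: 1214 × 0.953 = 1157
60–74: 1201 × 0.936 = 1124
75–89: 313 × 0.935 = 293
Net migration: 0–14 + 42 → 426; 30–44 − 42 → 310
End of period: [426, 591, 310, 1157, 1124, 293]
— Period 4 —
Births: 591 × 0.18 = 106, 310 × 0.262 = 81 → total 187
15–29: 426 × 0.972 = 414
30–44: 591 × 0.957 = 566
45–59: 310 × 0.953 = 295
60–74: 1157 × 0.936 = 1083
75–89: 1124 × 0.935 = 1051
Net migration: 0–14 + 42 → 229; 30–44 − 42 → 524
End of period: [229, 414, 524, 295, 1083, 1051]
Total after period 4: 229 + 414 + 524 + 295 + 1083 + 1051 = 3596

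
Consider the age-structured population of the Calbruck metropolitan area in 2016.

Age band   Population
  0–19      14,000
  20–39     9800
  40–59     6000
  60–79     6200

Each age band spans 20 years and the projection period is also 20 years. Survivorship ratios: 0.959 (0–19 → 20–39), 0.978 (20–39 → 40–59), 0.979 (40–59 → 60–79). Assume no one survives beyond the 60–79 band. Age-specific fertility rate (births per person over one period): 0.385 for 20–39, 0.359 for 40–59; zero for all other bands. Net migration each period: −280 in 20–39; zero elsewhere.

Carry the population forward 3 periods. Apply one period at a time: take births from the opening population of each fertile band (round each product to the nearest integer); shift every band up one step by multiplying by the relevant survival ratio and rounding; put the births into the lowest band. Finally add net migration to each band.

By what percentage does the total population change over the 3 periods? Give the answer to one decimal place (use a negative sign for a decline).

-9.9

Period 1.
Births: 9800 × 0.385 = 3773, 6000 × 0.359 = 2154 → 5927
20–39: 14000 × 0.959 = 13426
40–59: 9800 × 0.978 = 9584
60–79: 6000 × 0.979 = 5874
Net migration: 20–39 − 280 → 13146
End of period: [5927, 13146, 9584, 5874]
Period 2.
Births: 13146 × 0.385 = 5061, 9584 × 0.359 = 3441 → 8502
20–39: 5927 × 0.959 = 5684
40–59: 13146 × 0.978 = 12857
60–79: 9584 × 0.979 = 9383
Net migration: 20–39 − 280 → 5404
End of period: [8502, 5404, 12857, 9383]
Period 3.
Births: 5404 × 0.385 = 2081, 12857 × 0.359 = 4616 → 6697
20–39: 8502 × 0.959 = 8153
40–59: 5404 × 0.978 = 5285
60–79: 12857 × 0.979 = 12587
Net migration: 20–39 − 280 → 7873
End of period: [6697, 7873, 5285, 12587]
Total: 36000 → 32442; change = -3558; percentage change = -9.9%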